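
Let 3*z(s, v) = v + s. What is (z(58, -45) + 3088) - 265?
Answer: 8482/3 ≈ 2827.3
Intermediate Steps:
z(s, v) = s/3 + v/3 (z(s, v) = (v + s)/3 = (s + v)/3 = s/3 + v/3)
(z(58, -45) + 3088) - 265 = (((⅓)*58 + (⅓)*(-45)) + 3088) - 265 = ((58/3 - 15) + 3088) - 265 = (13/3 + 3088) - 265 = 9277/3 - 265 = 8482/3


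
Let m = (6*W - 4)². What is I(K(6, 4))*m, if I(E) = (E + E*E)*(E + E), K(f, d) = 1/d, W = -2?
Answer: 40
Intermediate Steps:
m = 256 (m = (6*(-2) - 4)² = (-12 - 4)² = (-16)² = 256)
I(E) = 2*E*(E + E²) (I(E) = (E + E²)*(2*E) = 2*E*(E + E²))
I(K(6, 4))*m = (2*(1/4)²*(1 + 1/4))*256 = (2*(¼)²*(1 + ¼))*256 = (2*(1/16)*(5/4))*256 = (5/32)*256 = 40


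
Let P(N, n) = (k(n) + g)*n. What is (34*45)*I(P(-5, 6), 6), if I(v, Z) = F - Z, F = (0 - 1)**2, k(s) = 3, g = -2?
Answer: -7650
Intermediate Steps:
F = 1 (F = (-1)**2 = 1)
P(N, n) = n (P(N, n) = (3 - 2)*n = 1*n = n)
I(v, Z) = 1 - Z
(34*45)*I(P(-5, 6), 6) = (34*45)*(1 - 1*6) = 1530*(1 - 6) = 1530*(-5) = -7650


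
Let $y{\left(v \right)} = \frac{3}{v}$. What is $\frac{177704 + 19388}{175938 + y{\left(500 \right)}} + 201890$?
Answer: $\frac{17760160561670}{87969003} \approx 2.0189 \cdot 10^{5}$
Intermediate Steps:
$\frac{177704 + 19388}{175938 + y{\left(500 \right)}} + 201890 = \frac{177704 + 19388}{175938 + \frac{3}{500}} + 201890 = \frac{197092}{175938 + 3 \cdot \frac{1}{500}} + 201890 = \frac{197092}{175938 + \frac{3}{500}} + 201890 = \frac{197092}{\frac{87969003}{500}} + 201890 = 197092 \cdot \frac{500}{87969003} + 201890 = \frac{98546000}{87969003} + 201890 = \frac{17760160561670}{87969003}$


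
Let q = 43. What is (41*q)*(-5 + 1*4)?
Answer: -1763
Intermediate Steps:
(41*q)*(-5 + 1*4) = (41*43)*(-5 + 1*4) = 1763*(-5 + 4) = 1763*(-1) = -1763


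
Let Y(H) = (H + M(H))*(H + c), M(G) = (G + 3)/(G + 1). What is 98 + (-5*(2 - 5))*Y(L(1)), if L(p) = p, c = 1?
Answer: 188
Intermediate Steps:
M(G) = (3 + G)/(1 + G)
Y(H) = (1 + H)*(H + (3 + H)/(1 + H)) (Y(H) = (H + (3 + H)/(1 + H))*(H + 1) = (H + (3 + H)/(1 + H))*(1 + H) = (1 + H)*(H + (3 + H)/(1 + H)))
98 + (-5*(2 - 5))*Y(L(1)) = 98 + (-5*(2 - 5))*(3 + 1² + 2*1) = 98 + (-5*(-3))*(3 + 1 + 2) = 98 + 15*6 = 98 + 90 = 188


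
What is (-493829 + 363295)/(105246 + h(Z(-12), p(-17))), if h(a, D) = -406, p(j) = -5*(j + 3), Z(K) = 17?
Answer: -65267/52420 ≈ -1.2451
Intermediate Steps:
p(j) = -15 - 5*j (p(j) = -5*(3 + j) = -15 - 5*j)
(-493829 + 363295)/(105246 + h(Z(-12), p(-17))) = (-493829 + 363295)/(105246 - 406) = -130534/104840 = -130534*1/104840 = -65267/52420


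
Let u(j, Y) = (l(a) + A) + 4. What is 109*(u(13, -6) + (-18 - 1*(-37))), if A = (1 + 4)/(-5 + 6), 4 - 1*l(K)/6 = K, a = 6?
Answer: 1744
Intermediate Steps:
l(K) = 24 - 6*K
A = 5 (A = 5/1 = 5*1 = 5)
u(j, Y) = -3 (u(j, Y) = ((24 - 6*6) + 5) + 4 = ((24 - 36) + 5) + 4 = (-12 + 5) + 4 = -7 + 4 = -3)
109*(u(13, -6) + (-18 - 1*(-37))) = 109*(-3 + (-18 - 1*(-37))) = 109*(-3 + (-18 + 37)) = 109*(-3 + 19) = 109*16 = 1744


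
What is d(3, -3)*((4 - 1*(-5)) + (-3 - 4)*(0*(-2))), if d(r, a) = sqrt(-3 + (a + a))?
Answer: 27*I ≈ 27.0*I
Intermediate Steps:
d(r, a) = sqrt(-3 + 2*a)
d(3, -3)*((4 - 1*(-5)) + (-3 - 4)*(0*(-2))) = sqrt(-3 + 2*(-3))*((4 - 1*(-5)) + (-3 - 4)*(0*(-2))) = sqrt(-3 - 6)*((4 + 5) - 7*0) = sqrt(-9)*(9 + 0) = (3*I)*9 = 27*I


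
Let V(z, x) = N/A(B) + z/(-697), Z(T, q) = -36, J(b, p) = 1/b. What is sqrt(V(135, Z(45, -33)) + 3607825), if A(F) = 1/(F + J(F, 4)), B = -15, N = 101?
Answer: 22*sqrt(814450950735)/10455 ≈ 1899.0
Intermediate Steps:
A(F) = 1/(F + 1/F)
V(z, x) = -22826/15 - z/697 (V(z, x) = 101/((-15/(1 + (-15)**2))) + z/(-697) = 101/((-15/(1 + 225))) + z*(-1/697) = 101/((-15/226)) - z/697 = 101/((-15*1/226)) - z/697 = 101/(-15/226) - z/697 = 101*(-226/15) - z/697 = -22826/15 - z/697)
sqrt(V(135, Z(45, -33)) + 3607825) = sqrt((-22826/15 - 1/697*135) + 3607825) = sqrt((-22826/15 - 135/697) + 3607825) = sqrt(-15911747/10455 + 3607825) = sqrt(37703898628/10455) = 22*sqrt(814450950735)/10455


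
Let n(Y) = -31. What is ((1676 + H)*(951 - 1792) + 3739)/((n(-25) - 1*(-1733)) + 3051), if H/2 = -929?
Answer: 156801/4753 ≈ 32.990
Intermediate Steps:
H = -1858 (H = 2*(-929) = -1858)
((1676 + H)*(951 - 1792) + 3739)/((n(-25) - 1*(-1733)) + 3051) = ((1676 - 1858)*(951 - 1792) + 3739)/((-31 - 1*(-1733)) + 3051) = (-182*(-841) + 3739)/((-31 + 1733) + 3051) = (153062 + 3739)/(1702 + 3051) = 156801/4753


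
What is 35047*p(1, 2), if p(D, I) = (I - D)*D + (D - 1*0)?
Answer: 70094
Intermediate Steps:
p(D, I) = D + D*(I - D) (p(D, I) = D*(I - D) + (D + 0) = D*(I - D) + D = D + D*(I - D))
35047*p(1, 2) = 35047*(1*(1 + 2 - 1*1)) = 35047*(1*(1 + 2 - 1)) = 35047*(1*2) = 35047*2 = 70094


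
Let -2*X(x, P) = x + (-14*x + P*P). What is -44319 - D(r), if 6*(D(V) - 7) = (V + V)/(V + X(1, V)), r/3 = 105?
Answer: -2184872761/49291 ≈ -44326.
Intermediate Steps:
r = 315 (r = 3*105 = 315)
X(x, P) = -P**2/2 + 13*x/2 (X(x, P) = -(x + (-14*x + P*P))/2 = -(x + (-14*x + P**2))/2 = -(x + (P**2 - 14*x))/2 = -(P**2 - 13*x)/2 = -P**2/2 + 13*x/2)
D(V) = 7 + V/(3*(13/2 + V - V**2/2)) (D(V) = 7 + ((V + V)/(V + (-V**2/2 + (13/2)*1)))/6 = 7 + ((2*V)/(V + (-V**2/2 + 13/2)))/6 = 7 + ((2*V)/(V + (13/2 - V**2/2)))/6 = 7 + ((2*V)/(13/2 + V - V**2/2))/6 = 7 + (2*V/(13/2 + V - V**2/2))/6 = 7 + V/(3*(13/2 + V - V**2/2)))
-44319 - D(r) = -44319 - (273 - 21*315**2 + 44*315)/(3*(13 - 1*315**2 + 2*315)) = -44319 - (273 - 21*99225 + 13860)/(3*(13 - 1*99225 + 630)) = -44319 - (273 - 2083725 + 13860)/(3*(13 - 99225 + 630)) = -44319 - (-2069592)/(3*(-98582)) = -44319 - (-1)*(-2069592)/(3*98582) = -44319 - 1*344932/49291 = -44319 - 344932/49291 = -2184872761/49291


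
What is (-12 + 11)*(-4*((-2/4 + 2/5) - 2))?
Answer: -42/5 ≈ -8.4000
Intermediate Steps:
(-12 + 11)*(-4*((-2/4 + 2/5) - 2)) = -(-4)*((-2*¼ + 2*(⅕)) - 2) = -(-4)*((-½ + ⅖) - 2) = -(-4)*(-⅒ - 2) = -(-4)*(-21)/10 = -1*42/5 = -42/5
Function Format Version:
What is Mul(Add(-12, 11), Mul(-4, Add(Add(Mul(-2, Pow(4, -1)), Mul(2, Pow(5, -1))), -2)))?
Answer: Rational(-42, 5) ≈ -8.4000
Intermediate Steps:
Mul(Add(-12, 11), Mul(-4, Add(Add(Mul(-2, Pow(4, -1)), Mul(2, Pow(5, -1))), -2))) = Mul(-1, Mul(-4, Add(Add(Mul(-2, Rational(1, 4)), Mul(2, Rational(1, 5))), -2))) = Mul(-1, Mul(-4, Add(Add(Rational(-1, 2), Rational(2, 5)), -2))) = Mul(-1, Mul(-4, Add(Rational(-1, 10), -2))) = Mul(-1, Mul(-4, Rational(-21, 10))) = Mul(-1, Rational(42, 5)) = Rational(-42, 5)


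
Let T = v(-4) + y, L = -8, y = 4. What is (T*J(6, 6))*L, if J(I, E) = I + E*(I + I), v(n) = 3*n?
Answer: 4992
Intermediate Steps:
J(I, E) = I + 2*E*I (J(I, E) = I + E*(2*I) = I + 2*E*I)
T = -8 (T = 3*(-4) + 4 = -12 + 4 = -8)
(T*J(6, 6))*L = -48*(1 + 2*6)*(-8) = -48*(1 + 12)*(-8) = -48*13*(-8) = -8*78*(-8) = -624*(-8) = 4992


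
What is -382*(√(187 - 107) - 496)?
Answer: 189472 - 1528*√5 ≈ 1.8606e+5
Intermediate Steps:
-382*(√(187 - 107) - 496) = -382*(√80 - 496) = -382*(4*√5 - 496) = -382*(-496 + 4*√5) = 189472 - 1528*√5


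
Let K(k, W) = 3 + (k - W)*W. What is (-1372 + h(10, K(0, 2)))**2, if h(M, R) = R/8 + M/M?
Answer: 120318961/64 ≈ 1.8800e+6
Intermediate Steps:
K(k, W) = 3 + W*(k - W)
h(M, R) = 1 + R/8 (h(M, R) = R*(1/8) + 1 = R/8 + 1 = 1 + R/8)
(-1372 + h(10, K(0, 2)))**2 = (-1372 + (1 + (3 - 1*2**2 + 2*0)/8))**2 = (-1372 + (1 + (3 - 1*4 + 0)/8))**2 = (-1372 + (1 + (3 - 4 + 0)/8))**2 = (-1372 + (1 + (1/8)*(-1)))**2 = (-1372 + (1 - 1/8))**2 = (-1372 + 7/8)**2 = (-10969/8)**2 = 120318961/64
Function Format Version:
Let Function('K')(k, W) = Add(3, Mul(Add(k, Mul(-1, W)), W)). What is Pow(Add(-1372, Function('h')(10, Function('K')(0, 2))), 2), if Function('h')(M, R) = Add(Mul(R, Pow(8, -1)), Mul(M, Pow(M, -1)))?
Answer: Rational(120318961, 64) ≈ 1.8800e+6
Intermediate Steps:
Function('K')(k, W) = Add(3, Mul(W, Add(k, Mul(-1, W))))
Function('h')(M, R) = Add(1, Mul(Rational(1, 8), R)) (Function('h')(M, R) = Add(Mul(R, Rational(1, 8)), 1) = Add(Mul(Rational(1, 8), R), 1) = Add(1, Mul(Rational(1, 8), R)))
Pow(Add(-1372, Function('h')(10, Function('K')(0, 2))), 2) = Pow(Add(-1372, Add(1, Mul(Rational(1, 8), Add(3, Mul(-1, Pow(2, 2)), Mul(2, 0))))), 2) = Pow(Add(-1372, Add(1, Mul(Rational(1, 8), Add(3, Mul(-1, 4), 0)))), 2) = Pow(Add(-1372, Add(1, Mul(Rational(1, 8), Add(3, -4, 0)))), 2) = Pow(Add(-1372, Add(1, Mul(Rational(1, 8), -1))), 2) = Pow(Add(-1372, Add(1, Rational(-1, 8))), 2) = Pow(Add(-1372, Rational(7, 8)), 2) = Pow(Rational(-10969, 8), 2) = Rational(120318961, 64)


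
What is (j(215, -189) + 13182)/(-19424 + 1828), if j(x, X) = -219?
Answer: -12963/17596 ≈ -0.73670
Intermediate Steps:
(j(215, -189) + 13182)/(-19424 + 1828) = (-219 + 13182)/(-19424 + 1828) = 12963/(-17596) = 12963*(-1/17596) = -12963/17596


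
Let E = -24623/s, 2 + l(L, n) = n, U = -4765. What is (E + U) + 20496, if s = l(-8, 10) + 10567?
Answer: 166330702/10575 ≈ 15729.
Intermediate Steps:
l(L, n) = -2 + n
s = 10575 (s = (-2 + 10) + 10567 = 8 + 10567 = 10575)
E = -24623/10575 ≈ -2.3284
(E + U) + 20496 = (-24623/10575 - 4765) + 20496 = -50414498/10575 + 20496 = 166330702/10575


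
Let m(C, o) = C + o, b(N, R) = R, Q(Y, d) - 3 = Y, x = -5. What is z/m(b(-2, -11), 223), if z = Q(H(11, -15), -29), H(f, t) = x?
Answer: -1/106 ≈ -0.0094340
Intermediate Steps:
H(f, t) = -5
Q(Y, d) = 3 + Y
z = -2 (z = 3 - 5 = -2)
z/m(b(-2, -11), 223) = -2/(-11 + 223) = -2/212 = -2*1/212 = -1/106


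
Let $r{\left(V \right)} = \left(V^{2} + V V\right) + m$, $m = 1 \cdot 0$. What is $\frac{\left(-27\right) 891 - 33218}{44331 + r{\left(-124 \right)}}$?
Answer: $- \frac{57275}{75083} \approx -0.76282$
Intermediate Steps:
$m = 0$
$r{\left(V \right)} = 2 V^{2}$ ($r{\left(V \right)} = \left(V^{2} + V V\right) + 0 = \left(V^{2} + V^{2}\right) + 0 = 2 V^{2} + 0 = 2 V^{2}$)
$\frac{\left(-27\right) 891 - 33218}{44331 + r{\left(-124 \right)}} = \frac{\left(-27\right) 891 - 33218}{44331 + 2 \left(-124\right)^{2}} = \frac{-24057 - 33218}{44331 + 2 \cdot 15376} = - \frac{57275}{44331 + 30752} = - \frac{57275}{75083}$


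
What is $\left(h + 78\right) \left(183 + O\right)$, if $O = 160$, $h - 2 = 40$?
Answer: $41160$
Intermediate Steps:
$h = 42$ ($h = 2 + 40 = 42$)
$\left(h + 78\right) \left(183 + O\right) = \left(42 + 78\right) \left(183 + 160\right) = 120 \cdot 343 = 41160$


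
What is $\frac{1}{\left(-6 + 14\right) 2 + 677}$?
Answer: $\frac{1}{693} \approx 0.001443$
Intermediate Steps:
$\frac{1}{\left(-6 + 14\right) 2 + 677} = \frac{1}{8 \cdot 2 + 677} = \frac{1}{16 + 677} = \frac{1}{693}$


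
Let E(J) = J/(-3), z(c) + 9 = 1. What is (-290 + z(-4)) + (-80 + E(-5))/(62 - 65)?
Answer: -2447/9 ≈ -271.89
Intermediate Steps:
z(c) = -8 (z(c) = -9 + 1 = -8)
E(J) = -J/3 (E(J) = J*(-⅓) = -J/3)
(-290 + z(-4)) + (-80 + E(-5))/(62 - 65) = (-290 - 8) + (-80 - ⅓*(-5))/(62 - 65) = -298 + (-80 + 5/3)/(-3) = -298 - 235/3*(-⅓) = -298 + 235/9 = -2447/9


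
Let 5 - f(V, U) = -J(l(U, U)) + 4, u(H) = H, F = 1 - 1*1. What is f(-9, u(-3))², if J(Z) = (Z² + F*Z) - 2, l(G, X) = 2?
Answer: 9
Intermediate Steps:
F = 0 (F = 1 - 1 = 0)
J(Z) = -2 + Z² (J(Z) = (Z² + 0*Z) - 2 = (Z² + 0) - 2 = Z² - 2 = -2 + Z²)
f(V, U) = 3 (f(V, U) = 5 - (-(-2 + 2²) + 4) = 5 - (-(-2 + 4) + 4) = 5 - (-1*2 + 4) = 5 - (-2 + 4) = 5 - 1*2 = 5 - 2 = 3)
f(-9, u(-3))² = 3² = 9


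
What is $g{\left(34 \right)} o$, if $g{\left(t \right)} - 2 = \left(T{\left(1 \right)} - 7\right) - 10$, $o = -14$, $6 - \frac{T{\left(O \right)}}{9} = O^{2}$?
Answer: $-420$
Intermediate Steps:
$T{\left(O \right)} = 54 - 9 O^{2}$
$g{\left(t \right)} = 30$ ($g{\left(t \right)} = 2 + \left(\left(\left(54 - 9 \cdot 1^{2}\right) - 7\right) - 10\right) = 2 + \left(\left(\left(54 - 9\right) - 7\right) - 10\right) = 2 + \left(\left(45 - 7\right) - 10\right) = 2 + \left(38 - 10\right) = 2 + 28 = 30$)
$g{\left(34 \right)} o = 30 \left(-14\right) = -420$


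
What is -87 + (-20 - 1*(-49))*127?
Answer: 3596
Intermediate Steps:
-87 + (-20 - 1*(-49))*127 = -87 + (-20 + 49)*127 = -87 + 29*127 = -87 + 3683 = 3596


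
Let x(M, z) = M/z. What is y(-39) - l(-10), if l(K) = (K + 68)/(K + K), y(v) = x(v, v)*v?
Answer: -361/10 ≈ -36.100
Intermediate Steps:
y(v) = v (y(v) = (v/v)*v = 1*v = v)
l(K) = (68 + K)/(2*K) (l(K) = (68 + K)/((2*K)) = (68 + K)*(1/(2*K)) = (68 + K)/(2*K))
y(-39) - l(-10) = -39 - (68 - 10)/(2*(-10)) = -39 - (-1)*58/(2*10) = -39 - 1*(-29/10) = -39 + 29/10 = -361/10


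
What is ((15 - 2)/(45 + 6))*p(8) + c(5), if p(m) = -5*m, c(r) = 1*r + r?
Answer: -10/51 ≈ -0.19608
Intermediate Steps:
c(r) = 2*r (c(r) = r + r = 2*r)
((15 - 2)/(45 + 6))*p(8) + c(5) = ((15 - 2)/(45 + 6))*(-5*8) + 2*5 = (13/51)*(-40) + 10 = -520/51 + 10 = -10/51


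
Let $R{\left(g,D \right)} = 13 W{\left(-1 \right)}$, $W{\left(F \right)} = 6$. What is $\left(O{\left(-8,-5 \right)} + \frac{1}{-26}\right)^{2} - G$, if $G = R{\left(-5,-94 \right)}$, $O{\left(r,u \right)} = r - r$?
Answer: $- \frac{52727}{676} \approx -77.999$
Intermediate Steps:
$O{\left(r,u \right)} = 0$
$R{\left(g,D \right)} = 78$ ($R{\left(g,D \right)} = 13 \cdot 6 = 78$)
$G = 78$
$\left(O{\left(-8,-5 \right)} + \frac{1}{-26}\right)^{2} - G = \left(0 + \frac{1}{-26}\right)^{2} - 78 = \left(0 - \frac{1}{26}\right)^{2} - 78 = \left(- \frac{1}{26}\right)^{2} - 78 = \frac{1}{676} - 78 = - \frac{52727}{676}$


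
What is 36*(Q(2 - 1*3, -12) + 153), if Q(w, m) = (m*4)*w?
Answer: 7236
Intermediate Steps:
Q(w, m) = 4*m*w (Q(w, m) = (4*m)*w = 4*m*w)
36*(Q(2 - 1*3, -12) + 153) = 36*(4*(-12)*(2 - 1*3) + 153) = 36*(4*(-12)*(2 - 3) + 153) = 36*(4*(-12)*(-1) + 153) = 36*(48 + 153) = 36*201 = 7236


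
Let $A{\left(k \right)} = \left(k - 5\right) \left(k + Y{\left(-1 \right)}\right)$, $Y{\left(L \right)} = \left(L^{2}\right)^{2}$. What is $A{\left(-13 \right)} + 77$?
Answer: $293$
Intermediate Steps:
$Y{\left(L \right)} = L^{4}$
$A{\left(k \right)} = \left(1 + k\right) \left(-5 + k\right)$ ($A{\left(k \right)} = \left(k - 5\right) \left(k + \left(-1\right)^{4}\right) = \left(-5 + k\right) \left(k + 1\right) = \left(-5 + k\right) \left(1 + k\right) = \left(1 + k\right) \left(-5 + k\right)$)
$A{\left(-13 \right)} + 77 = \left(-5 + \left(-13\right)^{2} - -52\right) + 77 = \left(-5 + 169 + 52\right) + 77 = 216 + 77 = 293$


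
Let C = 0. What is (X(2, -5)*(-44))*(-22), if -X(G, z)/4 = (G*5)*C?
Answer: 0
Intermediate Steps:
X(G, z) = 0 (X(G, z) = -4*G*5*0 = -4*5*G*0 = -4*0 = 0)
(X(2, -5)*(-44))*(-22) = (0*(-44))*(-22) = 0*(-22) = 0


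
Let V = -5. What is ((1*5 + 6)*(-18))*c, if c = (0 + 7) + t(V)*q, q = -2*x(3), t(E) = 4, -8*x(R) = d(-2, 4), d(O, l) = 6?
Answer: -2574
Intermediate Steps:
x(R) = -¾ (x(R) = -⅛*6 = -¾)
q = 3/2 (q = -2*(-¾) = 3/2 ≈ 1.5000)
c = 13 (c = (0 + 7) + 4*(3/2) = 7 + 6 = 13)
((1*5 + 6)*(-18))*c = ((1*5 + 6)*(-18))*13 = ((5 + 6)*(-18))*13 = (11*(-18))*13 = -198*13 = -2574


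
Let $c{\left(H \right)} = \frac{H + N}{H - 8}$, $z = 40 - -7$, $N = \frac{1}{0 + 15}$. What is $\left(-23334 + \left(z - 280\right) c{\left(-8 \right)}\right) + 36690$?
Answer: $\frac{3177713}{240} \approx 13240.0$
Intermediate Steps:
$N = \frac{1}{15} \approx 0.066667$
$z = 47$ ($z = 40 + 7 = 47$)
$c{\left(H \right)} = \frac{\frac{1}{15} + H}{-8 + H}$ ($c{\left(H \right)} = \frac{H + \frac{1}{15}}{H - 8} = \frac{\frac{1}{15} + H}{-8 + H}$)
$\left(-23334 + \left(z - 280\right) c{\left(-8 \right)}\right) + 36690 = \left(-23334 + \left(47 - 280\right) \frac{\frac{1}{15} - 8}{-8 - 8}\right) + 36690 = \left(-23334 - 233 \frac{1}{-16} \left(- \frac{119}{15}\right)\right) + 36690 = \left(-23334 - 233 \left(\left(- \frac{1}{16}\right) \left(- \frac{119}{15}\right)\right)\right) + 36690 = \left(-23334 - \frac{27727}{240}\right) + 36690 = - \frac{5627887}{240} + 36690 = \frac{3177713}{240}$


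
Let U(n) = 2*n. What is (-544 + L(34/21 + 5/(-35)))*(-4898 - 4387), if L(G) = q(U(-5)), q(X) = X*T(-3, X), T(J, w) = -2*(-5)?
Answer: 5979540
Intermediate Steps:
T(J, w) = 10
q(X) = 10*X (q(X) = X*10 = 10*X)
L(G) = -100 (L(G) = 10*(2*(-5)) = 10*(-10) = -100)
(-544 + L(34/21 + 5/(-35)))*(-4898 - 4387) = (-544 - 100)*(-4898 - 4387) = -644*(-9285) = 5979540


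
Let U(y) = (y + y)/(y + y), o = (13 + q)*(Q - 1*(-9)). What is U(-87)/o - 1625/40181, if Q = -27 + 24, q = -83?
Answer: -722681/16876020 ≈ -0.042823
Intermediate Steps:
Q = -3
o = -420 (o = (13 - 83)*(-3 - 1*(-9)) = -70*(-3 + 9) = -70*6 = -420)
U(y) = 1 (U(y) = (2*y)/((2*y)) = (2*y)*(1/(2*y)) = 1)
U(-87)/o - 1625/40181 = 1/(-420) - 1625/40181 = 1*(-1/420) - 1625*1/40181 = -1/420 - 1625/40181 = -722681/16876020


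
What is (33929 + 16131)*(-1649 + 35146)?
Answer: 1676859820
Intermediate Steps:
(33929 + 16131)*(-1649 + 35146) = 50060*33497 = 1676859820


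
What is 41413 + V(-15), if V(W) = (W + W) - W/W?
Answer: 41382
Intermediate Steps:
V(W) = -1 + 2*W (V(W) = 2*W - 1*1 = 2*W - 1 = -1 + 2*W)
41413 + V(-15) = 41413 + (-1 + 2*(-15)) = 41413 + (-1 - 30) = 41413 - 31 = 41382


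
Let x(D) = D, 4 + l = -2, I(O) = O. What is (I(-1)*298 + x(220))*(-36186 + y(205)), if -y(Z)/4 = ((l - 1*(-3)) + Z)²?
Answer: 15553356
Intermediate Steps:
l = -6 (l = -4 - 2 = -6)
y(Z) = -4*(-3 + Z)² (y(Z) = -4*((-6 - 1*(-3)) + Z)² = -4*((-6 + 3) + Z)² = -4*(-3 + Z)²)
(I(-1)*298 + x(220))*(-36186 + y(205)) = (-1*298 + 220)*(-36186 - 4*(-3 + 205)²) = (-298 + 220)*(-36186 - 4*202²) = -78*(-36186 - 4*40804) = -78*(-36186 - 163216) = -78*(-199402) = 15553356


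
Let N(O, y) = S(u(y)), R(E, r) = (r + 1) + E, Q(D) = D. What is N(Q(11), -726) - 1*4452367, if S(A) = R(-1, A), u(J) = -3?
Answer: -4452370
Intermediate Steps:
R(E, r) = 1 + E + r (R(E, r) = (1 + r) + E = 1 + E + r)
S(A) = A (S(A) = 1 - 1 + A = A)
N(O, y) = -3
N(Q(11), -726) - 1*4452367 = -3 - 1*4452367 = -3 - 4452367 = -4452370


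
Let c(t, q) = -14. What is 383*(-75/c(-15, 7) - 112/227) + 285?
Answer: 6825761/3178 ≈ 2147.8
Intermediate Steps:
383*(-75/c(-15, 7) - 112/227) + 285 = 383*(-75/(-14) - 112/227) + 285 = 383*(-75*(-1/14) - 112*1/227) + 285 = 383*(75/14 - 112/227) + 285 = 383*(15457/3178) + 285 = 5920031/3178 + 285 = 6825761/3178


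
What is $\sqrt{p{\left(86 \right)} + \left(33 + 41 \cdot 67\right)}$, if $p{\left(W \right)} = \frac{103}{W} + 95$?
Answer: $\frac{\sqrt{21272358}}{86} \approx 53.63$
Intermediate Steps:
$p{\left(W \right)} = 95 + \frac{103}{W}$
$\sqrt{p{\left(86 \right)} + \left(33 + 41 \cdot 67\right)} = \sqrt{\left(95 + \frac{103}{86}\right) + \left(33 + 41 \cdot 67\right)} = \sqrt{\left(95 + 103 \cdot \frac{1}{86}\right) + \left(33 + 2747\right)} = \sqrt{\left(95 + \frac{103}{86}\right) + 2780} = \sqrt{\frac{8273}{86} + 2780} = \sqrt{\frac{247353}{86}} = \frac{\sqrt{21272358}}{86}$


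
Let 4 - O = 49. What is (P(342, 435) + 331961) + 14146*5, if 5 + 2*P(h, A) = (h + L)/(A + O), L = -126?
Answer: 52349541/130 ≈ 4.0269e+5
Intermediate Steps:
O = -45 (O = 4 - 1*49 = 4 - 49 = -45)
P(h, A) = -5/2 + (-126 + h)/(2*(-45 + A)) (P(h, A) = -5/2 + ((h - 126)/(A - 45))/2 = -5/2 + ((-126 + h)/(-45 + A))/2 = -5/2 + (-126 + h)/(2*(-45 + A)))
(P(342, 435) + 331961) + 14146*5 = ((99 + 342 - 5*435)/(2*(-45 + 435)) + 331961) + 14146*5 = ((1/2)*(99 + 342 - 2175)/390 + 331961) + 70730 = ((1/2)*(1/390)*(-1734) + 331961) + 70730 = (-289/130 + 331961) + 70730 = 43154641/130 + 70730 = 52349541/130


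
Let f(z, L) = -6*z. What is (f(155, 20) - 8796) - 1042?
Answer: -10768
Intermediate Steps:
(f(155, 20) - 8796) - 1042 = (-6*155 - 8796) - 1042 = (-930 - 8796) - 1042 = -9726 - 1042 = -10768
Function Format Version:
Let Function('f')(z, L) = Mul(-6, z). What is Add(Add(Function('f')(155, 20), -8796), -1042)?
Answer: -10768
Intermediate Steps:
Add(Add(Function('f')(155, 20), -8796), -1042) = Add(Add(Mul(-6, 155), -8796), -1042) = Add(Add(-930, -8796), -1042) = Add(-9726, -1042) = -10768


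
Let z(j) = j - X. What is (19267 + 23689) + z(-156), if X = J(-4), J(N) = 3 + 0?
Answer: 42797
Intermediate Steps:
J(N) = 3
X = 3
z(j) = -3 + j (z(j) = j - 1*3 = j - 3 = -3 + j)
(19267 + 23689) + z(-156) = (19267 + 23689) + (-3 - 156) = 42956 - 159 = 42797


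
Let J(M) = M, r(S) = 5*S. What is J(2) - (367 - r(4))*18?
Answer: -6244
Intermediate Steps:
J(2) - (367 - r(4))*18 = 2 - (367 - 5*4)*18 = 2 - (367 - 1*20)*18 = 2 - (367 - 20)*18 = 2 - 347*18 = 2 - 1*6246 = 2 - 6246 = -6244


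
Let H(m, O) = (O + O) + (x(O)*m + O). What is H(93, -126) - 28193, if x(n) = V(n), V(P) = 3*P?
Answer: -63725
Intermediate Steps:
x(n) = 3*n
H(m, O) = 3*O + 3*O*m (H(m, O) = (O + O) + ((3*O)*m + O) = 2*O + (3*O*m + O) = 2*O + (O + 3*O*m) = 3*O + 3*O*m)
H(93, -126) - 28193 = 3*(-126)*(1 + 93) - 28193 = 3*(-126)*94 - 28193 = -35532 - 28193 = -63725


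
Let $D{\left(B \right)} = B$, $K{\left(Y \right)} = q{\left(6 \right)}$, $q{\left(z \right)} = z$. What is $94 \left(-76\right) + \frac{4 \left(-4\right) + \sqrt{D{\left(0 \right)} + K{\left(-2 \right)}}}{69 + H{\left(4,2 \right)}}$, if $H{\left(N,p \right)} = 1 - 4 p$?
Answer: $- \frac{221472}{31} + \frac{\sqrt{6}}{62} \approx -7144.2$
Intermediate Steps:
$K{\left(Y \right)} = 6$
$94 \left(-76\right) + \frac{4 \left(-4\right) + \sqrt{D{\left(0 \right)} + K{\left(-2 \right)}}}{69 + H{\left(4,2 \right)}} = 94 \left(-76\right) + \frac{4 \left(-4\right) + \sqrt{0 + 6}}{69 + \left(1 - 8\right)} = -7144 + \frac{-16 + \sqrt{6}}{69 + \left(1 - 8\right)} = -7144 + \frac{-16 + \sqrt{6}}{69 - 7} = -7144 + \frac{-16 + \sqrt{6}}{62} = -7144 + \left(-16 + \sqrt{6}\right) \frac{1}{62} = -7144 - \left(\frac{8}{31} - \frac{\sqrt{6}}{62}\right) = - \frac{221472}{31} + \frac{\sqrt{6}}{62}$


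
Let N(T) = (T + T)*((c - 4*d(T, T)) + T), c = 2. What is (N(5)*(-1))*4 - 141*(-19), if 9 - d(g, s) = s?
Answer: 3039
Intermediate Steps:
d(g, s) = 9 - s
N(T) = 2*T*(-34 + 5*T) (N(T) = (T + T)*((2 - 4*(9 - T)) + T) = (2*T)*((2 + (-36 + 4*T)) + T) = (2*T)*((-34 + 4*T) + T) = (2*T)*(-34 + 5*T) = 2*T*(-34 + 5*T))
(N(5)*(-1))*4 - 141*(-19) = ((2*5*(-34 + 5*5))*(-1))*4 - 141*(-19) = ((2*5*(-34 + 25))*(-1))*4 + 2679 = ((2*5*(-9))*(-1))*4 + 2679 = -90*(-1)*4 + 2679 = 90*4 + 2679 = 360 + 2679 = 3039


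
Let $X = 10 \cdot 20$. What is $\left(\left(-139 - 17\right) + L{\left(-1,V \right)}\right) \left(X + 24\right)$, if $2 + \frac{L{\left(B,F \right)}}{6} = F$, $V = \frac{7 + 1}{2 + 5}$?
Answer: $-36096$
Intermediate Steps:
$V = \frac{8}{7} \approx 1.1429$
$L{\left(B,F \right)} = -12 + 6 F$
$X = 200$
$\left(\left(-139 - 17\right) + L{\left(-1,V \right)}\right) \left(X + 24\right) = \left(\left(-139 - 17\right) + \left(-12 + 6 \cdot \frac{8}{7}\right)\right) \left(200 + 24\right) = \left(-156 + \left(-12 + \frac{48}{7}\right)\right) 224 = \left(-156 - \frac{36}{7}\right) 224 = \left(- \frac{1128}{7}\right) 224 = -36096$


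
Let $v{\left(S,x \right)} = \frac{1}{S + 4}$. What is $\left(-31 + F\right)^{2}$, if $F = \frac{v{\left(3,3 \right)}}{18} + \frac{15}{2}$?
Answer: $\frac{2190400}{3969} \approx 551.88$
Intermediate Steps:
$v{\left(S,x \right)} = \frac{1}{4 + S}$
$F = \frac{473}{63}$ ($F = \frac{1}{\left(4 + 3\right) 18} + \frac{15}{2} = \frac{1}{7} \cdot \frac{1}{18} + 15 \cdot \frac{1}{2} = \frac{1}{7} \cdot \frac{1}{18} + \frac{15}{2} = \frac{1}{126} + \frac{15}{2} = \frac{473}{63} \approx 7.5079$)
$\left(-31 + F\right)^{2} = \left(-31 + \frac{473}{63}\right)^{2} = \left(- \frac{1480}{63}\right)^{2} = \frac{2190400}{3969}$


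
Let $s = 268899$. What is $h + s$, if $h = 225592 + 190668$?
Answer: $685159$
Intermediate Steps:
$h = 416260$
$h + s = 416260 + 268899 = 685159$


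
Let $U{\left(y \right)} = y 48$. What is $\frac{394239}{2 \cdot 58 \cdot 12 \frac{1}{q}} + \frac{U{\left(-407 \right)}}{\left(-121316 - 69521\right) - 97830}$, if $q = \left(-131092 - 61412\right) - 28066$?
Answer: $- \frac{4183616967271883}{66970744} \approx -6.2469 \cdot 10^{7}$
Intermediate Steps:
$q = -220570$ ($q = -192504 - 28066 = -220570$)
$U{\left(y \right)} = 48 y$
$\frac{394239}{2 \cdot 58 \cdot 12 \frac{1}{q}} + \frac{U{\left(-407 \right)}}{\left(-121316 - 69521\right) - 97830} = \frac{394239}{2 \cdot 58 \cdot 12 \frac{1}{-220570}} + \frac{48 \left(-407\right)}{\left(-121316 - 69521\right) - 97830} = \frac{394239}{116 \cdot 12 \left(- \frac{1}{220570}\right)} - \frac{19536}{-190837 - 97830} = \frac{394239}{1392 \left(- \frac{1}{220570}\right)} - \frac{19536}{-288667} = \frac{394239}{- \frac{696}{110285}} - - \frac{19536}{288667} = 394239 \left(- \frac{110285}{696}\right) + \frac{19536}{288667} = - \frac{14492882705}{232} + \frac{19536}{288667} = - \frac{4183616967271883}{66970744}$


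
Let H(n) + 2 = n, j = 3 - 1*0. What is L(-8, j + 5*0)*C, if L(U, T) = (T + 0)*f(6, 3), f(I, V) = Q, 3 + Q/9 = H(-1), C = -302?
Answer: 48924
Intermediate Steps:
j = 3 (j = 3 + 0 = 3)
H(n) = -2 + n
Q = -54 (Q = -27 + 9*(-2 - 1) = -27 + 9*(-3) = -27 - 27 = -54)
f(I, V) = -54
L(U, T) = -54*T (L(U, T) = (T + 0)*(-54) = T*(-54) = -54*T)
L(-8, j + 5*0)*C = -54*(3 + 5*0)*(-302) = -54*(3 + 0)*(-302) = -54*3*(-302) = -162*(-302) = 48924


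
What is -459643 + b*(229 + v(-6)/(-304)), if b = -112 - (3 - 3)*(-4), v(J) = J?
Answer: -9220571/19 ≈ -4.8529e+5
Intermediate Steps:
b = -112 (b = -112 - 0*(-4) = -112 - 1*0 = -112 + 0 = -112)
-459643 + b*(229 + v(-6)/(-304)) = -459643 - 112*(229 - 6/(-304)) = -459643 - 112*(229 - 6*(-1/304)) = -459643 - 112*(229 + 3/152) = -459643 - 112*34811/152 = -459643 - 487354/19 = -9220571/19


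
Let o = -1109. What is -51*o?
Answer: 56559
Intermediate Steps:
-51*o = -51*(-1109) = 56559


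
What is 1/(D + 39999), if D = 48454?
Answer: 1/88453 ≈ 1.1305e-5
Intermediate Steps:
1/(D + 39999) = 1/(48454 + 39999) = 1/88453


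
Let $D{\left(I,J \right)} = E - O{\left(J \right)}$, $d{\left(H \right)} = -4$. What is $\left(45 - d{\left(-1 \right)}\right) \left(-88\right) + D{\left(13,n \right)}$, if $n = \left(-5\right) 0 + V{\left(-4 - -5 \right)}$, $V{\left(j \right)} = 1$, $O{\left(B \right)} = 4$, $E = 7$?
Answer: $-4309$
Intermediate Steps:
$n = 1$ ($n = \left(-5\right) 0 + 1 = 0 + 1 = 1$)
$D{\left(I,J \right)} = 3$ ($D{\left(I,J \right)} = 7 - 4 = 3$)
$\left(45 - d{\left(-1 \right)}\right) \left(-88\right) + D{\left(13,n \right)} = \left(45 - -4\right) \left(-88\right) + 3 = \left(45 + 4\right) \left(-88\right) + 3 = 49 \left(-88\right) + 3 = -4312 + 3 = -4309$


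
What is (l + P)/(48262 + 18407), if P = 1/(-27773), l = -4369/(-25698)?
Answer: 121314539/47582368924626 ≈ 2.5496e-6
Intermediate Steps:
l = 4369/25698 (l = -4369*(-1/25698) = 4369/25698 ≈ 0.17001)
P = -1/27773 ≈ -3.6006e-5
(l + P)/(48262 + 18407) = (4369/25698 - 1/27773)/(48262 + 18407) = (121314539/713710554)/66669 = (121314539/713710554)*(1/66669) = 121314539/47582368924626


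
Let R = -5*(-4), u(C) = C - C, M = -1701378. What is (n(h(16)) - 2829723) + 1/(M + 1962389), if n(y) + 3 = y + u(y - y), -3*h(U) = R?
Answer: -2215774059175/783033 ≈ -2.8297e+6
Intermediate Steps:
u(C) = 0
R = 20
h(U) = -20/3 (h(U) = -⅓*20 = -20/3)
n(y) = -3 + y (n(y) = -3 + (y + 0) = -3 + y)
(n(h(16)) - 2829723) + 1/(M + 1962389) = ((-3 - 20/3) - 2829723) + 1/(-1701378 + 1962389) = (-29/3 - 2829723) + 1/261011 = -8489198/3 + 1/261011 = -2215774059175/783033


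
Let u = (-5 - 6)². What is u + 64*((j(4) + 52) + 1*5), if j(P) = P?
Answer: 4025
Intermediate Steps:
u = 121 (u = (-11)² = 121)
u + 64*((j(4) + 52) + 1*5) = 121 + 64*((4 + 52) + 1*5) = 121 + 64*(56 + 5) = 121 + 64*61 = 121 + 3904 = 4025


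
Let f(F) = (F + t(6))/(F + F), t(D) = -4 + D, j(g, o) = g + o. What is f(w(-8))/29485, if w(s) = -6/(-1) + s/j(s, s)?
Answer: 17/766610 ≈ 2.2176e-5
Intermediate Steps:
w(s) = 13/2 (w(s) = -6/(-1) + s/(s + s) = -6*(-1) + s/((2*s)) = 6 + s*(1/(2*s)) = 6 + ½ = 13/2)
f(F) = (2 + F)/(2*F) (f(F) = (F + (-4 + 6))/(F + F) = (F + 2)/((2*F)) = (2 + F)*(1/(2*F)) = (2 + F)/(2*F))
f(w(-8))/29485 = ((2 + 13/2)/(2*(13/2)))/29485 = ((½)*(2/13)*(17/2))*(1/29485) = (17/26)*(1/29485) = 17/766610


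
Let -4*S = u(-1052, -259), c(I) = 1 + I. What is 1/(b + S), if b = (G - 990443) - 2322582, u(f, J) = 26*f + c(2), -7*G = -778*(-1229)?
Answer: -28/96397905 ≈ -2.9046e-7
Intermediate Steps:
G = -956162/7 (G = -(-778)*(-1229)/7 = -1/7*956162 = -956162/7 ≈ -1.3659e+5)
u(f, J) = 3 + 26*f (u(f, J) = 26*f + (1 + 2) = 26*f + 3 = 3 + 26*f)
b = -24147337/7 (b = (-956162/7 - 990443) - 2322582 = -7889263/7 - 2322582 = -24147337/7 ≈ -3.4496e+6)
S = 27349/4 (S = -(3 + 26*(-1052))/4 = -(3 - 27352)/4 = -1/4*(-27349) = 27349/4 ≈ 6837.3)
1/(b + S) = 1/(-24147337/7 + 27349/4) = 1/(-96397905/28) = -28/96397905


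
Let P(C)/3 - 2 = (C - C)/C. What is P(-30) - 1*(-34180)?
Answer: 34186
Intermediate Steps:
P(C) = 6 (P(C) = 6 + 3*((C - C)/C) = 6 + 3*(0/C) = 6 + 3*0 = 6 + 0 = 6)
P(-30) - 1*(-34180) = 6 - 1*(-34180) = 6 + 34180 = 34186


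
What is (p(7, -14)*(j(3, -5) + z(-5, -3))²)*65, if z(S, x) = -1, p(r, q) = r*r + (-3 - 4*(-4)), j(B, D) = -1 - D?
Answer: 36270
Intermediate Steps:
p(r, q) = 13 + r² (p(r, q) = r² + (-3 + 16) = r² + 13 = 13 + r²)
(p(7, -14)*(j(3, -5) + z(-5, -3))²)*65 = ((13 + 7²)*((-1 - 1*(-5)) - 1)²)*65 = ((13 + 49)*((-1 + 5) - 1)²)*65 = (62*(4 - 1)²)*65 = (62*3²)*65 = (62*9)*65 = 558*65 = 36270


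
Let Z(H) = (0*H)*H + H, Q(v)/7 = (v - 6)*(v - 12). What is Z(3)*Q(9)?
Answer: -189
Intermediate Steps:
Q(v) = 7*(-12 + v)*(-6 + v) (Q(v) = 7*((v - 6)*(v - 12)) = 7*((-6 + v)*(-12 + v)) = 7*((-12 + v)*(-6 + v)) = 7*(-12 + v)*(-6 + v))
Z(H) = H (Z(H) = 0*H + H = 0 + H = H)
Z(3)*Q(9) = 3*(504 - 126*9 + 7*9²) = 3*(504 - 1134 + 7*81) = 3*(504 - 1134 + 567) = 3*(-63) = -189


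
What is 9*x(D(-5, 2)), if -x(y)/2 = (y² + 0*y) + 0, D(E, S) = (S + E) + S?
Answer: -18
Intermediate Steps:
D(E, S) = E + 2*S (D(E, S) = (E + S) + S = E + 2*S)
x(y) = -2*y² (x(y) = -2*((y² + 0*y) + 0) = -2*((y² + 0) + 0) = -2*(y² + 0) = -2*y²)
9*x(D(-5, 2)) = 9*(-2*(-5 + 2*2)²) = 9*(-2*(-5 + 4)²) = 9*(-2*(-1)²) = 9*(-2*1) = 9*(-2) = -18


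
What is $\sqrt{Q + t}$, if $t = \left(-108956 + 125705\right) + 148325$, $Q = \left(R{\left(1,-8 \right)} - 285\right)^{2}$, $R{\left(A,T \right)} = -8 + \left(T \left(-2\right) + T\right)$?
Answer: $\sqrt{246299} \approx 496.29$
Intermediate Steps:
$R{\left(A,T \right)} = -8 - T$ ($R{\left(A,T \right)} = -8 + \left(- 2 T + T\right) = -8 - T$)
$Q = 81225$ ($Q = \left(\left(-8 - -8\right) - 285\right)^{2} = \left(\left(-8 + 8\right) - 285\right)^{2} = \left(0 - 285\right)^{2} = \left(-285\right)^{2} = 81225$)
$t = 165074$ ($t = 16749 + 148325 = 165074$)
$\sqrt{Q + t} = \sqrt{81225 + 165074} = \sqrt{246299}$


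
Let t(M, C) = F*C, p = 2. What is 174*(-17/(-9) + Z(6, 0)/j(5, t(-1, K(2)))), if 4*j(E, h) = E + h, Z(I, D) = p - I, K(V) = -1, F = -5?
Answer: 754/15 ≈ 50.267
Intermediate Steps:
t(M, C) = -5*C
Z(I, D) = 2 - I
j(E, h) = E/4 + h/4 (j(E, h) = (E + h)/4 = E/4 + h/4)
174*(-17/(-9) + Z(6, 0)/j(5, t(-1, K(2)))) = 174*(-17/(-9) + (2 - 1*6)/((¼)*5 + (-5*(-1))/4)) = 174*(-17*(-⅑) + (2 - 6)/(5/4 + (¼)*5)) = 174*(17/9 - 4/(5/4 + 5/4)) = 174*(17/9 - 4/5/2) = 174*(17/9 - 4*⅖) = 174*(17/9 - 8/5) = 174*(13/45) = 754/15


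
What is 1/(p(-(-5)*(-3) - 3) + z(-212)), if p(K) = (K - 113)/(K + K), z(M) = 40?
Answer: 36/1571 ≈ 0.022915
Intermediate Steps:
p(K) = (-113 + K)/(2*K) (p(K) = (-113 + K)/((2*K)) = (-113 + K)*(1/(2*K)) = (-113 + K)/(2*K))
1/(p(-(-5)*(-3) - 3) + z(-212)) = 1/((-113 + (-(-5)*(-3) - 3))/(2*(-(-5)*(-3) - 3)) + 40) = 1/((-113 + (-5*3 - 3))/(2*(-5*3 - 3)) + 40) = 1/((-113 + (-15 - 3))/(2*(-15 - 3)) + 40) = 1/((½)*(-113 - 18)/(-18) + 40) = 1/((½)*(-1/18)*(-131) + 40) = 1/(131/36 + 40) = 1/(1571/36) = 36/1571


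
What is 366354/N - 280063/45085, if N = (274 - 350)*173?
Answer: -10099669207/296388790 ≈ -34.076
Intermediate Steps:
N = -13148 (N = -76*173 = -13148)
366354/N - 280063/45085 = 366354/(-13148) - 280063/45085 = 366354*(-1/13148) - 280063*1/45085 = -183177/6574 - 280063/45085 = -10099669207/296388790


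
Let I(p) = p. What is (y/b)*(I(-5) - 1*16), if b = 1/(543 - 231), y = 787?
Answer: -5156424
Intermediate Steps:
b = 1/312 ≈ 0.0032051
(y/b)*(I(-5) - 1*16) = (787/(1/312))*(-5 - 1*16) = (787*312)*(-5 - 16) = 245544*(-21) = -5156424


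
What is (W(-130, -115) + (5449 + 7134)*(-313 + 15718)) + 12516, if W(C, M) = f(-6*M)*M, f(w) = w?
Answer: 193774281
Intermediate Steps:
W(C, M) = -6*M² (W(C, M) = (-6*M)*M = -6*M²)
(W(-130, -115) + (5449 + 7134)*(-313 + 15718)) + 12516 = (-6*(-115)² + (5449 + 7134)*(-313 + 15718)) + 12516 = (-6*13225 + 12583*15405) + 12516 = (-79350 + 193841115) + 12516 = 193761765 + 12516 = 193774281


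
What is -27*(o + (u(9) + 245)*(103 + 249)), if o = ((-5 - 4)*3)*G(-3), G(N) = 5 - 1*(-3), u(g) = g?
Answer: -2408184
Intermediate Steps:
G(N) = 8 (G(N) = 5 + 3 = 8)
o = -216 (o = ((-5 - 4)*3)*8 = -9*3*8 = -27*8 = -216)
-27*(o + (u(9) + 245)*(103 + 249)) = -27*(-216 + (9 + 245)*(103 + 249)) = -27*(-216 + 254*352) = -27*(-216 + 89408) = -27*89192 = -2408184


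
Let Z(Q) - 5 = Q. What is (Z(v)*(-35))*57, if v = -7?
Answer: 3990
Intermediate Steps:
Z(Q) = 5 + Q
(Z(v)*(-35))*57 = ((5 - 7)*(-35))*57 = -2*(-35)*57 = 70*57 = 3990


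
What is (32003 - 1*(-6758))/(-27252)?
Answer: -38761/27252 ≈ -1.4223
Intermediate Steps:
(32003 - 1*(-6758))/(-27252) = (32003 + 6758)*(-1/27252) = 38761*(-1/27252) = -38761/27252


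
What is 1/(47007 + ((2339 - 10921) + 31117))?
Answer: 1/69542 ≈ 1.4380e-5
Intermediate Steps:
1/(47007 + ((2339 - 10921) + 31117)) = 1/(47007 + (-8582 + 31117)) = 1/(47007 + 22535) = 1/69542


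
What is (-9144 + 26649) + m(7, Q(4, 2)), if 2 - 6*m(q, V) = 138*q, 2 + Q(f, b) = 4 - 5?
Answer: 52033/3 ≈ 17344.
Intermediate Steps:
Q(f, b) = -3 (Q(f, b) = -2 + (4 - 5) = -2 - 1 = -3)
m(q, V) = ⅓ - 23*q
(-9144 + 26649) + m(7, Q(4, 2)) = (-9144 + 26649) + (⅓ - 23*7) = 17505 + (⅓ - 161) = 17505 - 482/3 = 52033/3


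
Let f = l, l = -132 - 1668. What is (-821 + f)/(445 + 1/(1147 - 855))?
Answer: -765332/129941 ≈ -5.8898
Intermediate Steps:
l = -1800
f = -1800
(-821 + f)/(445 + 1/(1147 - 855)) = (-821 - 1800)/(445 + 1/(1147 - 855)) = -2621/(445 + 1/292) = -2621/129941/292 = -2621*292/129941 = -765332/129941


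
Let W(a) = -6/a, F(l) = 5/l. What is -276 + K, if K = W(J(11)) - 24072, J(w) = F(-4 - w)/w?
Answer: -24150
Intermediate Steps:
J(w) = 5/(w*(-4 - w)) (J(w) = (5/(-4 - w))/w = 5/(w*(-4 - w)))
K = -23874 (K = -6/((-5/(11*(4 + 11)))) - 24072 = -6/((-5*1/11/15)) - 24072 = -6/((-5*1/11*1/15)) - 24072 = -6/(-1/33) - 24072 = -6*(-33) - 24072 = 198 - 24072 = -23874)
-276 + K = -276 - 23874 = -24150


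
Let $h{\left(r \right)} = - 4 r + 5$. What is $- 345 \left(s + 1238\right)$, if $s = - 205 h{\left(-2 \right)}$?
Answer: $492315$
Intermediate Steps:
$h{\left(r \right)} = 5 - 4 r$
$s = -2665$ ($s = - 205 \left(5 - -8\right) = - 205 \left(5 + 8\right) = \left(-205\right) 13 = -2665$)
$- 345 \left(s + 1238\right) = - 345 \left(-2665 + 1238\right) = \left(-345\right) \left(-1427\right) = 492315$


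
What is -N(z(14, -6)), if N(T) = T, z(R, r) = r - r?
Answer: 0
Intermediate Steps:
z(R, r) = 0
-N(z(14, -6)) = -1*0 = 0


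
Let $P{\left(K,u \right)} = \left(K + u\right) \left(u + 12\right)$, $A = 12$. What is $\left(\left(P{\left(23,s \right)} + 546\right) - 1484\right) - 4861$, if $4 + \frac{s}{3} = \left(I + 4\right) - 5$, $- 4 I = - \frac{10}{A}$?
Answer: $- \frac{372447}{64} \approx -5819.5$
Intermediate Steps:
$I = \frac{5}{24}$ ($I = - \frac{\left(-10\right) \frac{1}{12}}{4} = \left(- \frac{1}{4}\right) \left(- \frac{5}{6}\right) = \frac{5}{24} \approx 0.20833$)
$s = - \frac{115}{8}$ ($s = -12 + 3 \left(\left(\frac{5}{24} + 4\right) - 5\right) = -12 + 3 \left(\frac{101}{24} - 5\right) = -12 + 3 \left(- \frac{19}{24}\right) = -12 - \frac{19}{8} = - \frac{115}{8} \approx -14.375$)
$P{\left(K,u \right)} = \left(12 + u\right) \left(K + u\right)$ ($P{\left(K,u \right)} = \left(K + u\right) \left(12 + u\right) = \left(12 + u\right) \left(K + u\right)$)
$\left(\left(P{\left(23,s \right)} + 546\right) - 1484\right) - 4861 = \left(\left(\left(\left(- \frac{115}{8}\right)^{2} + 12 \cdot 23 + 12 \left(- \frac{115}{8}\right) + 23 \left(- \frac{115}{8}\right)\right) + 546\right) - 1484\right) - 4861 = \left(\left(\left(\frac{13225}{64} + 276 - \frac{345}{2} - \frac{2645}{8}\right) + 546\right) - 1484\right) - 4861 = \left(\left(- \frac{1311}{64} + 546\right) - 1484\right) - 4861 = \left(\frac{33633}{64} - 1484\right) - 4861 = - \frac{61343}{64} - 4861 = - \frac{372447}{64}$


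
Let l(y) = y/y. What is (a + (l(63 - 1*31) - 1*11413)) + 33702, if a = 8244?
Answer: 30534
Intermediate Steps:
l(y) = 1
(a + (l(63 - 1*31) - 1*11413)) + 33702 = (8244 + (1 - 1*11413)) + 33702 = (8244 + (1 - 11413)) + 33702 = (8244 - 11412) + 33702 = -3168 + 33702 = 30534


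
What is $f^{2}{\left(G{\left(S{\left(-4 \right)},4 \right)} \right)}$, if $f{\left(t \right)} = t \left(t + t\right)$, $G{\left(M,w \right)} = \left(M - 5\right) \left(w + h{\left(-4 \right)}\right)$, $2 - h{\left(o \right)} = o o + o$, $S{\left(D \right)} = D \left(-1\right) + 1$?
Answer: $0$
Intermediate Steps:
$S{\left(D \right)} = 1 - D$ ($S{\left(D \right)} = - D + 1 = 1 - D$)
$h{\left(o \right)} = 2 - o - o^{2}$ ($h{\left(o \right)} = 2 - \left(o o + o\right) = 2 - \left(o^{2} + o\right) = 2 - \left(o + o^{2}\right) = 2 - o - o^{2}$)
$G{\left(M,w \right)} = \left(-10 + w\right) \left(-5 + M\right)$ ($G{\left(M,w \right)} = \left(M - 5\right) \left(w - 10\right) = \left(-5 + M\right) \left(w + \left(2 + 4 - 16\right)\right) = \left(-5 + M\right) \left(w - 10\right) = \left(-5 + M\right) \left(-10 + w\right) = \left(-10 + w\right) \left(-5 + M\right)$)
$f{\left(t \right)} = 2 t^{2}$ ($f{\left(t \right)} = t 2 t = 2 t^{2}$)
$f^{2}{\left(G{\left(S{\left(-4 \right)},4 \right)} \right)} = \left(2 \left(50 - 10 \left(1 - -4\right) - 20 + \left(1 - -4\right) 4\right)^{2}\right)^{2} = \left(2 \left(50 - 10 \left(1 + 4\right) - 20 + \left(1 + 4\right) 4\right)^{2}\right)^{2} = \left(2 \left(50 - 50 - 20 + 5 \cdot 4\right)^{2}\right)^{2} = \left(2 \left(50 - 50 - 20 + 20\right)^{2}\right)^{2} = \left(2 \cdot 0^{2}\right)^{2} = \left(2 \cdot 0\right)^{2} = 0^{2} = 0$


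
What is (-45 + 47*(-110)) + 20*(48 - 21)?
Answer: -4675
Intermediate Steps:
(-45 + 47*(-110)) + 20*(48 - 21) = (-45 - 5170) + 20*27 = -5215 + 540 = -4675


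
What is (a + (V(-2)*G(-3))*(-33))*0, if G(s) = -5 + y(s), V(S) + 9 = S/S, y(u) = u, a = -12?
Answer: 0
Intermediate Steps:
V(S) = -8 (V(S) = -9 + S/S = -9 + 1 = -8)
G(s) = -5 + s
(a + (V(-2)*G(-3))*(-33))*0 = (-12 - 8*(-5 - 3)*(-33))*0 = (-12 - 8*(-8)*(-33))*0 = (-12 + 64*(-33))*0 = (-12 - 2112)*0 = -2124*0 = 0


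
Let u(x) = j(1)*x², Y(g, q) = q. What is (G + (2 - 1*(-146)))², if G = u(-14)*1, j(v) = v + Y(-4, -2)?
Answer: 2304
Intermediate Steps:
j(v) = -2 + v (j(v) = v - 2 = -2 + v)
u(x) = -x² (u(x) = (-2 + 1)*x² = -x²)
G = -196 (G = -1*(-14)²*1 = -1*196*1 = -196*1 = -196)
(G + (2 - 1*(-146)))² = (-196 + (2 - 1*(-146)))² = (-196 + (2 + 146))² = (-196 + 148)² = (-48)² = 2304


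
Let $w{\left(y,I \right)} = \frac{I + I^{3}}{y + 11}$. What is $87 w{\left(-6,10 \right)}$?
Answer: $17574$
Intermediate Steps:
$w{\left(y,I \right)} = \frac{I + I^{3}}{11 + y}$
$87 w{\left(-6,10 \right)} = 87 \frac{10 + 10^{3}}{11 - 6} = 87 \frac{10 + 1000}{5} = 87 \cdot \frac{1}{5} \cdot 1010 = 87 \cdot 202 = 17574$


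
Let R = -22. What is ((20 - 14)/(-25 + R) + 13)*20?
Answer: 12100/47 ≈ 257.45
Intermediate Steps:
((20 - 14)/(-25 + R) + 13)*20 = ((20 - 14)/(-25 - 22) + 13)*20 = (6/(-47) + 13)*20 = (6*(-1/47) + 13)*20 = (-6/47 + 13)*20 = (605/47)*20 = 12100/47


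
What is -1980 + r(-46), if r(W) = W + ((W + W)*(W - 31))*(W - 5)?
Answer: -363310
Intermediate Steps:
r(W) = W + 2*W*(-31 + W)*(-5 + W) (r(W) = W + ((2*W)*(-31 + W))*(-5 + W) = W + (2*W*(-31 + W))*(-5 + W) = W + 2*W*(-31 + W)*(-5 + W))
-1980 + r(-46) = -1980 - 46*(311 - 72*(-46) + 2*(-46)²) = -1980 - 46*(311 + 3312 + 2*2116) = -1980 - 46*(311 + 3312 + 4232) = -1980 - 46*7855 = -1980 - 361330 = -363310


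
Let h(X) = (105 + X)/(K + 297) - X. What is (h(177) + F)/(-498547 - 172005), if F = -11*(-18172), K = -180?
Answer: -7788979/26151528 ≈ -0.29784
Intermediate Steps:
F = 199892
h(X) = 35/39 - 116*X/117 (h(X) = (105 + X)/(-180 + 297) - X = (105 + X)/117 - X = (105 + X)*(1/117) - X = (35/39 + X/117) - X = 35/39 - 116*X/117)
(h(177) + F)/(-498547 - 172005) = ((35/39 - 116/117*177) + 199892)/(-498547 - 172005) = ((35/39 - 6844/39) + 199892)/(-670552) = (-6809/39 + 199892)*(-1/670552) = (7788979/39)*(-1/670552) = -7788979/26151528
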